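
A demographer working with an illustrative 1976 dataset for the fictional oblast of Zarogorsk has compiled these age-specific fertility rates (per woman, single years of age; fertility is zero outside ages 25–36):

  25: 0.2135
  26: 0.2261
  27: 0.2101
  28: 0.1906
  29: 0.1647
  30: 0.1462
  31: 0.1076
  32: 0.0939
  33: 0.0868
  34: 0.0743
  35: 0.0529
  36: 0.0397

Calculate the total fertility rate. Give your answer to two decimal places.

1.61

Sum of ASFRs = 0.2135 + 0.2261 + 0.2101 + 0.1906 + 0.1647 + 0.1462 + 0.1076 + 0.0939 + 0.0868 + 0.0743 + 0.0529 + 0.0397 = 1.6064
TFR = 1.6064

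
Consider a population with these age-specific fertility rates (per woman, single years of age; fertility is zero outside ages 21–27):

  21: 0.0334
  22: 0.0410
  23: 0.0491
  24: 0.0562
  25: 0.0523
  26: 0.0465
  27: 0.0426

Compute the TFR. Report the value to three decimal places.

0.321

Sum of ASFRs = 0.0334 + 0.0410 + 0.0491 + 0.0562 + 0.0523 + 0.0465 + 0.0426 = 0.3211
TFR = 0.3211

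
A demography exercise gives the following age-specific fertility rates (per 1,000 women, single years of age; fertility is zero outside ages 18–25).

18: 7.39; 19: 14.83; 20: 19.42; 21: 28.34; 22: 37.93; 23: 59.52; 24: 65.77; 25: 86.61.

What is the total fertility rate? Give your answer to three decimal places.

Sum of ASFRs = 7.39 + 14.83 + 19.42 + 28.34 + 37.93 + 59.52 + 65.77 + 86.61 = 319.81
TFR = 319.81 / 1000 = 0.31981

0.320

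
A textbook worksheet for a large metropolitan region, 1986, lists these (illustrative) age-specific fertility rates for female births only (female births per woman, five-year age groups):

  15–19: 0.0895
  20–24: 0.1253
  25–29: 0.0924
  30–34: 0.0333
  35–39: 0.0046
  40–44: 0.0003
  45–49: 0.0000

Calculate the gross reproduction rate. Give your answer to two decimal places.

Sum of female ASFRs = 0.0895 + 0.1253 + 0.0924 + 0.0333 + 0.0046 + 0.0003 + 0.0000 = 0.3454
GRR = 5 × 0.3454 = 1.727

1.73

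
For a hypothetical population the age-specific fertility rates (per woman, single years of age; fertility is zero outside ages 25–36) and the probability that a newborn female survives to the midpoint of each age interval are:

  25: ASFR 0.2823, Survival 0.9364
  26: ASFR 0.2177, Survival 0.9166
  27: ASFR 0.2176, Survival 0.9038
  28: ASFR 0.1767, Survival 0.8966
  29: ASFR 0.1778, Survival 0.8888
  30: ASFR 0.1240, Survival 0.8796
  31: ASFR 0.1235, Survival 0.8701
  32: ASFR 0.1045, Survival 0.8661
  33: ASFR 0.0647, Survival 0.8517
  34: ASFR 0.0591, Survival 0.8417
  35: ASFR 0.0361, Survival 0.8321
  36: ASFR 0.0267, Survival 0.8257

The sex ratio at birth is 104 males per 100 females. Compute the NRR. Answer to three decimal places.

Proportion female at birth = 100 / (100 + 104) = 0.49020.
Weighting each age-specific rate by interval width and survival:
  25: 1 × 0.2823 × 0.9364 = 0.26435
  26: 1 × 0.2177 × 0.9166 = 0.19954
  27: 1 × 0.2176 × 0.9038 = 0.19667
  28: 1 × 0.1767 × 0.8966 = 0.15843
  29: 1 × 0.1778 × 0.8888 = 0.15803
  30: 1 × 0.1240 × 0.8796 = 0.10907
  31: 1 × 0.1235 × 0.8701 = 0.10746
  32: 1 × 0.1045 × 0.8661 = 0.09051
  33: 1 × 0.0647 × 0.8517 = 0.05510
  34: 1 × 0.0591 × 0.8417 = 0.04974
  35: 1 × 0.0361 × 0.8321 = 0.03004
  36: 1 × 0.0267 × 0.8257 = 0.02205
Sum = 1.44099
NRR = 0.49020 × 1.44099 = 0.70637
With NRR below 1 the population is below replacement fertility.

0.706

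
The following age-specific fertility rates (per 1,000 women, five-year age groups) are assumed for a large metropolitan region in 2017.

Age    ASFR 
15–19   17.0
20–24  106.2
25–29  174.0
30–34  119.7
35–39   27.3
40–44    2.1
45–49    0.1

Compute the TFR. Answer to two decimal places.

Sum of ASFRs = 17.0 + 106.2 + 174.0 + 119.7 + 27.3 + 2.1 + 0.1 = 446.4
TFR = 5 × 446.4 / 1000 = 2.232

2.23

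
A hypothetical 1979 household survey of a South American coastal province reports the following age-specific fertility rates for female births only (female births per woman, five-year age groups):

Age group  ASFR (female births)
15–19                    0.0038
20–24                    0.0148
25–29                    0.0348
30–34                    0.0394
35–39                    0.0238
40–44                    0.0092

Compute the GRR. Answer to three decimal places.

Sum of female ASFRs = 0.0038 + 0.0148 + 0.0348 + 0.0394 + 0.0238 + 0.0092 = 0.1258
GRR = 5 × 0.1258 = 0.629

0.629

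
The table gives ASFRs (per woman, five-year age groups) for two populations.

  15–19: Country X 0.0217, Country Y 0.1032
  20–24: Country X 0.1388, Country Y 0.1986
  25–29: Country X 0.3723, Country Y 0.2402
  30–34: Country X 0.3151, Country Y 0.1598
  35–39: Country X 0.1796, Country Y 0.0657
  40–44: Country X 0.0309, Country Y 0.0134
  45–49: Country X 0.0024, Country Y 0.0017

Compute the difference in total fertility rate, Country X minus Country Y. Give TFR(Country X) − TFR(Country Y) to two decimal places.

1.39

Country X:
  Sum of ASFRs = 0.0217 + 0.1388 + 0.3723 + 0.3151 + 0.1796 + 0.0309 + 0.0024 = 1.0608
  TFR = 5 × 1.0608 = 5.304
Country Y:
  Sum of ASFRs = 0.1032 + 0.1986 + 0.2402 + 0.1598 + 0.0657 + 0.0134 + 0.0017 = 0.7826
  TFR = 5 × 0.7826 = 3.913
Difference = 5.304 − 3.913 = 1.391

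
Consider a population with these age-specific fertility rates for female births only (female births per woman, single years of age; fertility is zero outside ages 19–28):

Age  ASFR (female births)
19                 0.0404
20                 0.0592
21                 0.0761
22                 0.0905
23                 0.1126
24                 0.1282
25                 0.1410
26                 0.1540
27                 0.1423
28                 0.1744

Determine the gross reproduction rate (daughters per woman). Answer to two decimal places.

1.12

Sum of female ASFRs = 0.0404 + 0.0592 + 0.0761 + 0.0905 + 0.1126 + 0.1282 + 0.1410 + 0.1540 + 0.1423 + 0.1744 = 1.1187
GRR = 1.1187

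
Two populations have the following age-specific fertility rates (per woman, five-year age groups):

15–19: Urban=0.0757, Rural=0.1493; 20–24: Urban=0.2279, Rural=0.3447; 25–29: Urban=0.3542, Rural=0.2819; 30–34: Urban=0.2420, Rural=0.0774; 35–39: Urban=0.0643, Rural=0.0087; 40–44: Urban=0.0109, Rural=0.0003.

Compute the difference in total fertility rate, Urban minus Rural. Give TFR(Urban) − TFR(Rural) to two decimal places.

Urban:
  Sum of ASFRs = 0.0757 + 0.2279 + 0.3542 + 0.2420 + 0.0643 + 0.0109 = 0.9750
  TFR = 5 × 0.9750 = 4.875
Rural:
  Sum of ASFRs = 0.1493 + 0.3447 + 0.2819 + 0.0774 + 0.0087 + 0.0003 = 0.8623
  TFR = 5 × 0.8623 = 4.3115
Difference = 4.875 − 4.3115 = 0.5635

0.56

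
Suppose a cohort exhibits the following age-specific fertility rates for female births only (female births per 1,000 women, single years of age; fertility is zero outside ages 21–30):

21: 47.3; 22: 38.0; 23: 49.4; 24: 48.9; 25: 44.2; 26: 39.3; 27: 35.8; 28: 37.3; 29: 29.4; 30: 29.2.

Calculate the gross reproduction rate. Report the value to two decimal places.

0.40

Sum of female ASFRs = 47.3 + 38.0 + 49.4 + 48.9 + 44.2 + 39.3 + 35.8 + 37.3 + 29.4 + 29.2 = 398.8
GRR = 398.8 / 1000 = 0.3988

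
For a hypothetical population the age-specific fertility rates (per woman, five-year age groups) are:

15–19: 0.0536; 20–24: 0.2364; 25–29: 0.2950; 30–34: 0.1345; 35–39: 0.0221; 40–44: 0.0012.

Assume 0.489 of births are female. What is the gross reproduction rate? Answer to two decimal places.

1.82

Proportion female at birth = 0.489.
Sum of ASFRs = 0.0536 + 0.2364 + 0.2950 + 0.1345 + 0.0221 + 0.0012 = 0.7428
TFR = 5 × 0.7428 = 3.714
GRR = 0.489 × 3.714 = 1.81615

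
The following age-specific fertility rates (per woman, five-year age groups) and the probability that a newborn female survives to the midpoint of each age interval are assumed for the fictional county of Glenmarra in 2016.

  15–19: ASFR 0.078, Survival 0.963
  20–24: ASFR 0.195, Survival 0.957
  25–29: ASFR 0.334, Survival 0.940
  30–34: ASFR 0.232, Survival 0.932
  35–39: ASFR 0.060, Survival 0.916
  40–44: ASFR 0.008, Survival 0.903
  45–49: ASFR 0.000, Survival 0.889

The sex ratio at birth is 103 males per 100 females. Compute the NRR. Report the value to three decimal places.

Proportion female at birth = 100 / (100 + 103) = 0.49261.
Each age group contributes 5 × ASFR × survival:
  15–19: 5 × 0.078 × 0.963 = 0.37557
  20–24: 5 × 0.195 × 0.957 = 0.93308
  25–29: 5 × 0.334 × 0.940 = 1.56980
  30–34: 5 × 0.232 × 0.932 = 1.08112
  35–39: 5 × 0.060 × 0.916 = 0.27480
  40–44: 5 × 0.008 × 0.903 = 0.03612
  45–49: 5 × 0.000 × 0.889 = 0.00000
Sum = 4.27049
NRR = 0.49261 × 4.27049 = 2.10369

2.104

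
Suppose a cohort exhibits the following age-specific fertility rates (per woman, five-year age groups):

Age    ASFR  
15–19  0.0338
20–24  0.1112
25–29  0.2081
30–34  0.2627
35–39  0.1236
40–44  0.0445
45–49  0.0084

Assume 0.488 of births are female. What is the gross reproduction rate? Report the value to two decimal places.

Proportion female at birth = 0.488.
Sum of ASFRs = 0.0338 + 0.1112 + 0.2081 + 0.2627 + 0.1236 + 0.0445 + 0.0084 = 0.7923
TFR = 5 × 0.7923 = 3.9615
GRR = 0.488 × 3.9615 = 1.93321

1.93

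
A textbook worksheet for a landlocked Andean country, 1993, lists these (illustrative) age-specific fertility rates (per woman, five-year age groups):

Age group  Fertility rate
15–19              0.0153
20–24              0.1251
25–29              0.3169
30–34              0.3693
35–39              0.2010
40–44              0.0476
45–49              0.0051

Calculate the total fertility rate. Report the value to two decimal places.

5.40

Sum of ASFRs = 0.0153 + 0.1251 + 0.3169 + 0.3693 + 0.2010 + 0.0476 + 0.0051 = 1.0803
TFR = 5 × 1.0803 = 5.4015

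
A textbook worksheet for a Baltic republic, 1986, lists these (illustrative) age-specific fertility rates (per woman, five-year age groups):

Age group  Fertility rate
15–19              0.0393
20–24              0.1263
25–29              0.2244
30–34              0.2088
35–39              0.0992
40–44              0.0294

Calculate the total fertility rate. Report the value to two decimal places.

Sum of ASFRs = 0.0393 + 0.1263 + 0.2244 + 0.2088 + 0.0992 + 0.0294 = 0.7274
TFR = 5 × 0.7274 = 3.637

3.64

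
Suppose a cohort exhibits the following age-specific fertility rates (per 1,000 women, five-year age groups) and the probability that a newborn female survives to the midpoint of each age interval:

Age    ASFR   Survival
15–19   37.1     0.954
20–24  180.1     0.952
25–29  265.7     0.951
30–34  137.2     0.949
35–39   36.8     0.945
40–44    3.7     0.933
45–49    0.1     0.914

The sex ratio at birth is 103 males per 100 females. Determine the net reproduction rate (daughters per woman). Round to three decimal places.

Proportion female at birth = 100 / (100 + 103) = 0.49261.
Survival-weighted fertility by age (5·fₓ·Sₓ):
  15–19: 5 × 37.1/1000 × 0.954 = 0.17697
  20–24: 5 × 180.1/1000 × 0.952 = 0.85728
  25–29: 5 × 265.7/1000 × 0.951 = 1.26340
  30–34: 5 × 137.2/1000 × 0.949 = 0.65101
  35–39: 5 × 36.8/1000 × 0.945 = 0.17388
  40–44: 5 × 3.7/1000 × 0.933 = 0.01726
  45–49: 5 × 0.1/1000 × 0.914 = 0.00046
Sum = 3.14026
NRR = 0.49261 × 3.14026 = 1.54692
With NRR above 1 the population is above replacement fertility.

1.547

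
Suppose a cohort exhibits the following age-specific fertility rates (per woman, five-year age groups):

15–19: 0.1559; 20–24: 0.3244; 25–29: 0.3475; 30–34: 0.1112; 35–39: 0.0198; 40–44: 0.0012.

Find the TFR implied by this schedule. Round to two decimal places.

4.80

Sum of ASFRs = 0.1559 + 0.3244 + 0.3475 + 0.1112 + 0.0198 + 0.0012 = 0.9600
TFR = 5 × 0.9600 = 4.8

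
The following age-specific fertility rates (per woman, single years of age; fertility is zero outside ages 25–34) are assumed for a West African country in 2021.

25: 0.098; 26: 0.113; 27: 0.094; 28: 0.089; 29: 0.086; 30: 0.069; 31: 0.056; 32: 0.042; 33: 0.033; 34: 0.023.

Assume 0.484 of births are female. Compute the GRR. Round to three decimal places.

0.340

Proportion female at birth = 0.484.
Sum of ASFRs = 0.098 + 0.113 + 0.094 + 0.089 + 0.086 + 0.069 + 0.056 + 0.042 + 0.033 + 0.023 = 0.703
TFR = 0.703
GRR = 0.484 × 0.703 = 0.34025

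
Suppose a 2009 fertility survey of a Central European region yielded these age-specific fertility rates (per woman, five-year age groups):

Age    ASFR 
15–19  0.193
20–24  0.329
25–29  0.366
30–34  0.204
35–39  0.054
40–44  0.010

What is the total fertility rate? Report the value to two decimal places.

Sum of ASFRs = 0.193 + 0.329 + 0.366 + 0.204 + 0.054 + 0.010 = 1.156
TFR = 5 × 1.156 = 5.78

5.78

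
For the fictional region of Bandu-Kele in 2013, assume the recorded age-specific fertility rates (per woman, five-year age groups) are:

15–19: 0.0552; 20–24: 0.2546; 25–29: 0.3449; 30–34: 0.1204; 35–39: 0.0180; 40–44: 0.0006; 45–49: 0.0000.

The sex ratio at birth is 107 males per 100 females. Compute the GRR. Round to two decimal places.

Proportion female at birth = 100 / (100 + 107) = 0.48309.
Sum of ASFRs = 0.0552 + 0.2546 + 0.3449 + 0.1204 + 0.0180 + 0.0006 + 0.0000 = 0.7937
TFR = 5 × 0.7937 = 3.9685
GRR = 0.48309 × 3.9685 = 1.91714

1.92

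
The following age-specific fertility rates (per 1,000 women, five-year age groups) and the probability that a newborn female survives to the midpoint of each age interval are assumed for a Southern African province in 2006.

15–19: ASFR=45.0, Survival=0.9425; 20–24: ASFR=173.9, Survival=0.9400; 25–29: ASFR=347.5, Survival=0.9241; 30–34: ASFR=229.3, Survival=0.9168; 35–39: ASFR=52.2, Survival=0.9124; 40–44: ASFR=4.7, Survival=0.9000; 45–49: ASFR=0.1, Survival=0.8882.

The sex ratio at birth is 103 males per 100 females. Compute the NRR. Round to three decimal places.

Proportion female at birth = 100 / (100 + 103) = 0.49261.
Survival-weighted fertility by age (5·fₓ·Sₓ):
  15–19: 5 × 45.0/1000 × 0.9425 = 0.21206
  20–24: 5 × 173.9/1000 × 0.9400 = 0.81733
  25–29: 5 × 347.5/1000 × 0.9241 = 1.60562
  30–34: 5 × 229.3/1000 × 0.9168 = 1.05111
  35–39: 5 × 52.2/1000 × 0.9124 = 0.23814
  40–44: 5 × 4.7/1000 × 0.9000 = 0.02115
  45–49: 5 × 0.1/1000 × 0.8882 = 0.00044
Sum = 3.94585
NRR = 0.49261 × 3.94585 = 1.94377

1.944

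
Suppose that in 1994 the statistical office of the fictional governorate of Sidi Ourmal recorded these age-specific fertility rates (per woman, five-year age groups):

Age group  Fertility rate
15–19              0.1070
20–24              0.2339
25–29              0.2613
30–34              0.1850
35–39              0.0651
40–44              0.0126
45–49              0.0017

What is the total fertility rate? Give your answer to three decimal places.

4.333

Sum of ASFRs = 0.1070 + 0.2339 + 0.2613 + 0.1850 + 0.0651 + 0.0126 + 0.0017 = 0.8666
TFR = 5 × 0.8666 = 4.333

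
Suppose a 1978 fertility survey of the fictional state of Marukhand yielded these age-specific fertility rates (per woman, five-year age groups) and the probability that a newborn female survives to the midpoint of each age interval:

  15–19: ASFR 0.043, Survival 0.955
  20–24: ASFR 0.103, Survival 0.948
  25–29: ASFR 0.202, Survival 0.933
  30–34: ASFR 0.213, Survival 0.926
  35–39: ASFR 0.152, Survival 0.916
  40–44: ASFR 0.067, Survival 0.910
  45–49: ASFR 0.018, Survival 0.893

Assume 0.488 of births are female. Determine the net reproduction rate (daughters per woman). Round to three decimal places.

Proportion female at birth = 0.488.
Each age group contributes 5 × ASFR × survival:
  15–19: 5 × 0.043 × 0.955 = 0.20533
  20–24: 5 × 0.103 × 0.948 = 0.48822
  25–29: 5 × 0.202 × 0.933 = 0.94233
  30–34: 5 × 0.213 × 0.926 = 0.98619
  35–39: 5 × 0.152 × 0.916 = 0.69616
  40–44: 5 × 0.067 × 0.910 = 0.30485
  45–49: 5 × 0.018 × 0.893 = 0.08037
Sum = 3.70345
NRR = 0.488 × 3.70345 = 1.80728

1.807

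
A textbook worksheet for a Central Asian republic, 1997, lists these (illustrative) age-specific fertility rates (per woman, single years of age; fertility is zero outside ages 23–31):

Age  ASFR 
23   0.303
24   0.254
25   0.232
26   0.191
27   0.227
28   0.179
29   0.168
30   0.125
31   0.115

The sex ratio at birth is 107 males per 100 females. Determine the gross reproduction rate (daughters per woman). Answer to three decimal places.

Proportion female at birth = 100 / (100 + 107) = 0.48309.
Sum of ASFRs = 0.303 + 0.254 + 0.232 + 0.191 + 0.227 + 0.179 + 0.168 + 0.125 + 0.115 = 1.794
TFR = 1.794
GRR = 0.48309 × 1.794 = 0.86666

0.867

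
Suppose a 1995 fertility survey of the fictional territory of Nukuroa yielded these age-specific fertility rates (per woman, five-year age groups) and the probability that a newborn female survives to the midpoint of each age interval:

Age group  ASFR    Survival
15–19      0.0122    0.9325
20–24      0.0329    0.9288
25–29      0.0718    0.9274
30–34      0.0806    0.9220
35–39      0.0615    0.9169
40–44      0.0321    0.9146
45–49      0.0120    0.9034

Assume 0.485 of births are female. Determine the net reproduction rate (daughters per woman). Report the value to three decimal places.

Proportion female at birth = 0.485.
Per-age-group product (5 × ASFR × survival probability):
  15–19: 5 × 0.0122 × 0.9325 = 0.05688
  20–24: 5 × 0.0329 × 0.9288 = 0.15279
  25–29: 5 × 0.0718 × 0.9274 = 0.33294
  30–34: 5 × 0.0806 × 0.9220 = 0.37157
  35–39: 5 × 0.0615 × 0.9169 = 0.28195
  40–44: 5 × 0.0321 × 0.9146 = 0.14679
  45–49: 5 × 0.0120 × 0.9034 = 0.05420
Sum = 1.39712
NRR = 0.485 × 1.39712 = 0.67760
With NRR below 1 the population is below replacement fertility.

0.678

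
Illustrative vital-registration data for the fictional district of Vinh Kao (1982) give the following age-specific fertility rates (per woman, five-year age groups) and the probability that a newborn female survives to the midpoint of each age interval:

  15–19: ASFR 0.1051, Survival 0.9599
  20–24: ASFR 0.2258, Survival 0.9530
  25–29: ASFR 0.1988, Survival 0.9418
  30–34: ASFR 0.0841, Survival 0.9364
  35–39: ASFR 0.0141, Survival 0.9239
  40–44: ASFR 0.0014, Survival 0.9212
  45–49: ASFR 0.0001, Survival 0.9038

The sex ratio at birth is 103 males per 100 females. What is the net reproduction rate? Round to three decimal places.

Proportion female at birth = 100 / (100 + 103) = 0.49261.
Weighting each age-specific rate by interval width and survival:
  15–19: 5 × 0.1051 × 0.9599 = 0.50443
  20–24: 5 × 0.2258 × 0.9530 = 1.07594
  25–29: 5 × 0.1988 × 0.9418 = 0.93615
  30–34: 5 × 0.0841 × 0.9364 = 0.39376
  35–39: 5 × 0.0141 × 0.9239 = 0.06513
  40–44: 5 × 0.0014 × 0.9212 = 0.00645
  45–49: 5 × 0.0001 × 0.9038 = 0.00045
Sum = 2.98231
NRR = 0.49261 × 2.98231 = 1.46912
NRR > 1, so each generation more than replaces itself.

1.469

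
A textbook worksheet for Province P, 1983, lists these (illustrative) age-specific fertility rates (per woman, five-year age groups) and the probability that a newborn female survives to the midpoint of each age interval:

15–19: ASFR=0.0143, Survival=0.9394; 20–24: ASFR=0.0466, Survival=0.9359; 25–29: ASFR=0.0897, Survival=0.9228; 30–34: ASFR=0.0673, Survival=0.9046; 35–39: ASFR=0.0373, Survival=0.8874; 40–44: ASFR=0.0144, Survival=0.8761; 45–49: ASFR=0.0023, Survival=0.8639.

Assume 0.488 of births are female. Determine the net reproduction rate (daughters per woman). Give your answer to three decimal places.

0.606

Proportion female at birth = 0.488.
Per-age-group product (5 × ASFR × survival probability):
  15–19: 5 × 0.0143 × 0.9394 = 0.06717
  20–24: 5 × 0.0466 × 0.9359 = 0.21806
  25–29: 5 × 0.0897 × 0.9228 = 0.41388
  30–34: 5 × 0.0673 × 0.9046 = 0.30440
  35–39: 5 × 0.0373 × 0.8874 = 0.16550
  40–44: 5 × 0.0144 × 0.8761 = 0.06308
  45–49: 5 × 0.0023 × 0.8639 = 0.00993
Sum = 1.24202
NRR = 0.488 × 1.24202 = 0.60611
An NRR under 1 implies long-run decline under these rates.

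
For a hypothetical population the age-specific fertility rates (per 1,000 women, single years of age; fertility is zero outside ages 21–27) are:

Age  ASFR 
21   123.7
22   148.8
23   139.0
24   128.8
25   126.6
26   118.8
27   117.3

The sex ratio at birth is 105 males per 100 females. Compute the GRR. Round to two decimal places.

Proportion female at birth = 100 / (100 + 105) = 0.48780.
Sum of ASFRs = 123.7 + 148.8 + 139.0 + 128.8 + 126.6 + 118.8 + 117.3 = 903.0
TFR = 903.0 / 1000 = 0.903
GRR = 0.48780 × 0.903 = 0.44048

0.44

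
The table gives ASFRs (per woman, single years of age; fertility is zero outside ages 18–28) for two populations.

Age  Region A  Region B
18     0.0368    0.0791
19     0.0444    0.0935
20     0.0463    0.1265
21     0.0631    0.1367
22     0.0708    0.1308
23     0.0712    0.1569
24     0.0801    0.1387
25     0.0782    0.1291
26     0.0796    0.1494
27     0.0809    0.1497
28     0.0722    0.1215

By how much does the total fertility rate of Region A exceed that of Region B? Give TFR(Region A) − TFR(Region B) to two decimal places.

-0.69

Region A:
  Sum of ASFRs = 0.0368 + 0.0444 + 0.0463 + 0.0631 + 0.0708 + 0.0712 + 0.0801 + 0.0782 + 0.0796 + 0.0809 + 0.0722 = 0.7236
  TFR = 0.7236
Region B:
  Sum of ASFRs = 0.0791 + 0.0935 + 0.1265 + 0.1367 + 0.1308 + 0.1569 + 0.1387 + 0.1291 + 0.1494 + 0.1497 + 0.1215 = 1.4119
  TFR = 1.4119
Difference = 0.7236 − 1.4119 = -0.6883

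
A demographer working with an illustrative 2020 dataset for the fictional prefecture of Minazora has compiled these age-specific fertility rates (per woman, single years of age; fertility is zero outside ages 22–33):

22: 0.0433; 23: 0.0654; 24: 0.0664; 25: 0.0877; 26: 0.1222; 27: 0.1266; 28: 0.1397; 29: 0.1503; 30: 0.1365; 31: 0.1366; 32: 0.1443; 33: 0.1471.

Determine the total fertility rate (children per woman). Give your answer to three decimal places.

1.366

Sum of ASFRs = 0.0433 + 0.0654 + 0.0664 + 0.0877 + 0.1222 + 0.1266 + 0.1397 + 0.1503 + 0.1365 + 0.1366 + 0.1443 + 0.1471 = 1.3661
TFR = 1.3661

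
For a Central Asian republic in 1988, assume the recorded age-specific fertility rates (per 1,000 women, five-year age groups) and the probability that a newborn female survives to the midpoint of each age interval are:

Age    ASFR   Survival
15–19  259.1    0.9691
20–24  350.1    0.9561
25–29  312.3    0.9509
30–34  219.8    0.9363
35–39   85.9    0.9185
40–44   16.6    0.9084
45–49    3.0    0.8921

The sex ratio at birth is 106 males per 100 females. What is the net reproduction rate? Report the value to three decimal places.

Proportion female at birth = 100 / (100 + 106) = 0.48544.
Each age group contributes 5 × ASFR × survival:
  15–19: 5 × 259.1/1000 × 0.9691 = 1.25547
  20–24: 5 × 350.1/1000 × 0.9561 = 1.67365
  25–29: 5 × 312.3/1000 × 0.9509 = 1.48483
  30–34: 5 × 219.8/1000 × 0.9363 = 1.02899
  35–39: 5 × 85.9/1000 × 0.9185 = 0.39450
  40–44: 5 × 16.6/1000 × 0.9084 = 0.07540
  45–49: 5 × 3.0/1000 × 0.8921 = 0.01338
Sum = 5.92622
NRR = 0.48544 × 5.92622 = 2.87682
NRR > 1, so each generation more than replaces itself.

2.877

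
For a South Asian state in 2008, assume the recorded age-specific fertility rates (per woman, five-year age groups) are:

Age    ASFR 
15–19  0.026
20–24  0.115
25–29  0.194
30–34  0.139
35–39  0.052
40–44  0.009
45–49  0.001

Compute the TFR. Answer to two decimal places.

2.68

Sum of ASFRs = 0.026 + 0.115 + 0.194 + 0.139 + 0.052 + 0.009 + 0.001 = 0.536
TFR = 5 × 0.536 = 2.68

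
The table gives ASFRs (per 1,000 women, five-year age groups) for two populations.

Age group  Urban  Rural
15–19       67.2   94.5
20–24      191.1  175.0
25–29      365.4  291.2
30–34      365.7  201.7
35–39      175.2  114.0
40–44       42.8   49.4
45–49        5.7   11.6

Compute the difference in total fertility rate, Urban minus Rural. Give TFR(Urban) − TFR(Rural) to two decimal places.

1.38

Urban:
  Sum of ASFRs = 67.2 + 191.1 + 365.4 + 365.7 + 175.2 + 42.8 + 5.7 = 1213.1
  TFR = 5 × 1213.1 / 1000 = 6.0655
Rural:
  Sum of ASFRs = 94.5 + 175.0 + 291.2 + 201.7 + 114.0 + 49.4 + 11.6 = 937.4
  TFR = 5 × 937.4 / 1000 = 4.687
Difference = 6.0655 − 4.687 = 1.3785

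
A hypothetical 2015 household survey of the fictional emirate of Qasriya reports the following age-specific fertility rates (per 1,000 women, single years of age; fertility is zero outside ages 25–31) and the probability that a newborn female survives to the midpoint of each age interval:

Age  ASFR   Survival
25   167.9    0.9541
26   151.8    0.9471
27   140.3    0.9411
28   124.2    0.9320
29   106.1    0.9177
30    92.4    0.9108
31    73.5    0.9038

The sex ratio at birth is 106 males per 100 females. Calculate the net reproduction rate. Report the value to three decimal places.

0.388

Proportion female at birth = 100 / (100 + 106) = 0.48544.
Each age group contributes 1 × ASFR × survival:
  25: 1 × 167.9/1000 × 0.9541 = 0.16019
  26: 1 × 151.8/1000 × 0.9471 = 0.14377
  27: 1 × 140.3/1000 × 0.9411 = 0.13204
  28: 1 × 124.2/1000 × 0.9320 = 0.11575
  29: 1 × 106.1/1000 × 0.9177 = 0.09737
  30: 1 × 92.4/1000 × 0.9108 = 0.08416
  31: 1 × 73.5/1000 × 0.9038 = 0.06643
Sum = 0.79971
NRR = 0.48544 × 0.79971 = 0.38821
NRR < 1, so the cohort does not fully replace itself.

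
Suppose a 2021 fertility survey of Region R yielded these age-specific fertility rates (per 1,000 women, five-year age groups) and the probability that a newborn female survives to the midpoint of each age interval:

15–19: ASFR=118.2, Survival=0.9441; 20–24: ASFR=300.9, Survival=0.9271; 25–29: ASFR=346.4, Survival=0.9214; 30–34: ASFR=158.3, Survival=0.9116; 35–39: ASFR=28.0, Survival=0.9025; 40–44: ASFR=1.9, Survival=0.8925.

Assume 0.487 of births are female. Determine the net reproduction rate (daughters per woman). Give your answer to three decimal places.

2.145

Proportion female at birth = 0.487.
Per-age-group product (5 × ASFR × survival probability):
  15–19: 5 × 118.2/1000 × 0.9441 = 0.55796
  20–24: 5 × 300.9/1000 × 0.9271 = 1.39482
  25–29: 5 × 346.4/1000 × 0.9214 = 1.59586
  30–34: 5 × 158.3/1000 × 0.9116 = 0.72153
  35–39: 5 × 28.0/1000 × 0.9025 = 0.12635
  40–44: 5 × 1.9/1000 × 0.8925 = 0.00848
Sum = 4.40500
NRR = 0.487 × 4.40500 = 2.14524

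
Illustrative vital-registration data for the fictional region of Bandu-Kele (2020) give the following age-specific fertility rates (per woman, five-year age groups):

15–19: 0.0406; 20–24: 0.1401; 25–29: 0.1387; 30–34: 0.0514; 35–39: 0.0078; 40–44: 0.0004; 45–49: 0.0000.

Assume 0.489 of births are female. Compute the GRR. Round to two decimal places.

0.93

Proportion female at birth = 0.489.
Sum of ASFRs = 0.0406 + 0.1401 + 0.1387 + 0.0514 + 0.0078 + 0.0004 + 0.0000 = 0.3790
TFR = 5 × 0.3790 = 1.895
GRR = 0.489 × 1.895 = 0.92666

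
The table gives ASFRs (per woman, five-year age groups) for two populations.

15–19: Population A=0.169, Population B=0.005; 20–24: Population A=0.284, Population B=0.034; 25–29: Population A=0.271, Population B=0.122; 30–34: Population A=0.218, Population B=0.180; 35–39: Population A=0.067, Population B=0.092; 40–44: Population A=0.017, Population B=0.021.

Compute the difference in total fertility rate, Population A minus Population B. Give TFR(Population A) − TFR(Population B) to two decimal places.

2.86

Population A:
  Sum of ASFRs = 0.169 + 0.284 + 0.271 + 0.218 + 0.067 + 0.017 = 1.026
  TFR = 5 × 1.026 = 5.13
Population B:
  Sum of ASFRs = 0.005 + 0.034 + 0.122 + 0.180 + 0.092 + 0.021 = 0.454
  TFR = 5 × 0.454 = 2.27
Difference = 5.13 − 2.27 = 2.86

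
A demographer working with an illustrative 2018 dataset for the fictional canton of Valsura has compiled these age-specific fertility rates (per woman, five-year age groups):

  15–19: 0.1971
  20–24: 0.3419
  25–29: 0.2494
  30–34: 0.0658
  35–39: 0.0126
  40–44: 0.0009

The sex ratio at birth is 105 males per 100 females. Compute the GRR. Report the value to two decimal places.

2.12

Proportion female at birth = 100 / (100 + 105) = 0.48780.
Sum of ASFRs = 0.1971 + 0.3419 + 0.2494 + 0.0658 + 0.0126 + 0.0009 = 0.8677
TFR = 5 × 0.8677 = 4.3385
GRR = 0.48780 × 4.3385 = 2.11632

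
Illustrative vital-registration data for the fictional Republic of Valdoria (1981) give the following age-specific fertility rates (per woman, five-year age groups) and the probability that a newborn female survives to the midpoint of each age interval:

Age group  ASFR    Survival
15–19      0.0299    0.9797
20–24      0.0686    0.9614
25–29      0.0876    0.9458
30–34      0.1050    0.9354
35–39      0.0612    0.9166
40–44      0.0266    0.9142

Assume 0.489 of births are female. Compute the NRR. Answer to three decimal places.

Proportion female at birth = 0.489.
Per-age-group product (5 × ASFR × survival probability):
  15–19: 5 × 0.0299 × 0.9797 = 0.14647
  20–24: 5 × 0.0686 × 0.9614 = 0.32976
  25–29: 5 × 0.0876 × 0.9458 = 0.41426
  30–34: 5 × 0.1050 × 0.9354 = 0.49109
  35–39: 5 × 0.0612 × 0.9166 = 0.28048
  40–44: 5 × 0.0266 × 0.9142 = 0.12159
Sum = 1.78365
NRR = 0.489 × 1.78365 = 0.87220

0.872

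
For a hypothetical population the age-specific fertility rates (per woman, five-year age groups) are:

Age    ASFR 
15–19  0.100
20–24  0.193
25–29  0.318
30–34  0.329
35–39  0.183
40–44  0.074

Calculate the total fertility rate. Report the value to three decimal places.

Sum of ASFRs = 0.100 + 0.193 + 0.318 + 0.329 + 0.183 + 0.074 = 1.197
TFR = 5 × 1.197 = 5.985

5.985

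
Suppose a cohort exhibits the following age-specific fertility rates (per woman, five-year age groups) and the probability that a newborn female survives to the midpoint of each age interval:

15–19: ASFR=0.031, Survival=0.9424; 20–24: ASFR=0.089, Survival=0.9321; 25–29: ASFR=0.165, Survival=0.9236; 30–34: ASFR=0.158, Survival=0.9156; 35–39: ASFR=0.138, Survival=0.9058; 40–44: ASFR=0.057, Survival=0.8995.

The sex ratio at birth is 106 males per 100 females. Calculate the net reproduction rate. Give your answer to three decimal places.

1.421

Proportion female at birth = 100 / (100 + 106) = 0.48544.
Weighting each age-specific rate by interval width and survival:
  15–19: 5 × 0.031 × 0.9424 = 0.14607
  20–24: 5 × 0.089 × 0.9321 = 0.41478
  25–29: 5 × 0.165 × 0.9236 = 0.76197
  30–34: 5 × 0.158 × 0.9156 = 0.72332
  35–39: 5 × 0.138 × 0.9058 = 0.62500
  40–44: 5 × 0.057 × 0.8995 = 0.25636
Sum = 2.92750
NRR = 0.48544 × 2.92750 = 1.42113
NRR > 1, so each generation more than replaces itself.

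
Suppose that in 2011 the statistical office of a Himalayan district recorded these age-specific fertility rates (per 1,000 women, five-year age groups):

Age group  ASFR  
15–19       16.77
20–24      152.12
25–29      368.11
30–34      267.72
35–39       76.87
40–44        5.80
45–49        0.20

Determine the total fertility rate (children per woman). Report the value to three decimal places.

Sum of ASFRs = 16.77 + 152.12 + 368.11 + 267.72 + 76.87 + 5.80 + 0.20 = 887.59
TFR = 5 × 887.59 / 1000 = 4.43795

4.438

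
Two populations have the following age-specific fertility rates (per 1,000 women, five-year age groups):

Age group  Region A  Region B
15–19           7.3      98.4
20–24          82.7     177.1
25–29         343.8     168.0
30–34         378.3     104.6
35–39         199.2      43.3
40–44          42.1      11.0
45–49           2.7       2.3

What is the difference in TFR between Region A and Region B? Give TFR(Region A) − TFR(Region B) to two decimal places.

2.26

Region A:
  Sum of ASFRs = 7.3 + 82.7 + 343.8 + 378.3 + 199.2 + 42.1 + 2.7 = 1056.1
  TFR = 5 × 1056.1 / 1000 = 5.2805
Region B:
  Sum of ASFRs = 98.4 + 177.1 + 168.0 + 104.6 + 43.3 + 11.0 + 2.3 = 604.7
  TFR = 5 × 604.7 / 1000 = 3.0235
Difference = 5.2805 − 3.0235 = 2.257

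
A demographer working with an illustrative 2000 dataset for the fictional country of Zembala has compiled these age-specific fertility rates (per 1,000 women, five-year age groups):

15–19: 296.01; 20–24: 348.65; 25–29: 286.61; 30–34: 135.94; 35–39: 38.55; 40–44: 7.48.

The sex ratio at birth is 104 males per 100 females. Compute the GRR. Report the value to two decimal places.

2.73

Proportion female at birth = 100 / (100 + 104) = 0.49020.
Sum of ASFRs = 296.01 + 348.65 + 286.61 + 135.94 + 38.55 + 7.48 = 1113.24
TFR = 5 × 1113.24 / 1000 = 5.5662
GRR = 0.49020 × 5.5662 = 2.72855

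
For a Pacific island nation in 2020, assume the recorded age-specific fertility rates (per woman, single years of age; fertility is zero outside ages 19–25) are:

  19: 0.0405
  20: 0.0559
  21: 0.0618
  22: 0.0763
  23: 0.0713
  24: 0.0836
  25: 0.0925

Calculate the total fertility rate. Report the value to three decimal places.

0.482

Sum of ASFRs = 0.0405 + 0.0559 + 0.0618 + 0.0763 + 0.0713 + 0.0836 + 0.0925 = 0.4819
TFR = 0.4819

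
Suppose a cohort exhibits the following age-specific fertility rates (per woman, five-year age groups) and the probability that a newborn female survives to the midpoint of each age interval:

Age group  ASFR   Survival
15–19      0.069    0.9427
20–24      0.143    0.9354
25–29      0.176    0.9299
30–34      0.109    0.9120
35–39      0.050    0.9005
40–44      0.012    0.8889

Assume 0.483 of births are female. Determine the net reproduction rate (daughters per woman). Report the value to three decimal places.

Proportion female at birth = 0.483.
Survival-weighted fertility by age (5·fₓ·Sₓ):
  15–19: 5 × 0.069 × 0.9427 = 0.32523
  20–24: 5 × 0.143 × 0.9354 = 0.66881
  25–29: 5 × 0.176 × 0.9299 = 0.81831
  30–34: 5 × 0.109 × 0.9120 = 0.49704
  35–39: 5 × 0.050 × 0.9005 = 0.22513
  40–44: 5 × 0.012 × 0.8889 = 0.05333
Sum = 2.58785
NRR = 0.483 × 2.58785 = 1.24993

1.250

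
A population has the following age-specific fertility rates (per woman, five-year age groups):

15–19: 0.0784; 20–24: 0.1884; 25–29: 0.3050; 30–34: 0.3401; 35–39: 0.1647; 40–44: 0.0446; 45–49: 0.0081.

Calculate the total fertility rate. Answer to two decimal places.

Sum of ASFRs = 0.0784 + 0.1884 + 0.3050 + 0.3401 + 0.1647 + 0.0446 + 0.0081 = 1.1293
TFR = 5 × 1.1293 = 5.6465

5.65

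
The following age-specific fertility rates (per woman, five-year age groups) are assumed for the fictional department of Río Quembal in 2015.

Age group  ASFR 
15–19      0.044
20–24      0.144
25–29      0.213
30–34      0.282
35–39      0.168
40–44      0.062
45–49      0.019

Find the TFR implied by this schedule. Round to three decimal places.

Sum of ASFRs = 0.044 + 0.144 + 0.213 + 0.282 + 0.168 + 0.062 + 0.019 = 0.932
TFR = 5 × 0.932 = 4.66

4.660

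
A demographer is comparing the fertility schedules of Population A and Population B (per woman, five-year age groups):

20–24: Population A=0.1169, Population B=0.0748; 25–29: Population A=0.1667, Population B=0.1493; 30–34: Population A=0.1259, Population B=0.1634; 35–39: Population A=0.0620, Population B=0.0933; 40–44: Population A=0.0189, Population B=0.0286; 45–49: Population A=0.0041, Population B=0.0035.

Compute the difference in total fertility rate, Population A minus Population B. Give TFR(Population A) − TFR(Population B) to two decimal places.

-0.09

Population A:
  Sum of ASFRs = 0.1169 + 0.1667 + 0.1259 + 0.0620 + 0.0189 + 0.0041 = 0.4945
  TFR = 5 × 0.4945 = 2.4725
Population B:
  Sum of ASFRs = 0.0748 + 0.1493 + 0.1634 + 0.0933 + 0.0286 + 0.0035 = 0.5129
  TFR = 5 × 0.5129 = 2.5645
Difference = 2.4725 − 2.5645 = -0.092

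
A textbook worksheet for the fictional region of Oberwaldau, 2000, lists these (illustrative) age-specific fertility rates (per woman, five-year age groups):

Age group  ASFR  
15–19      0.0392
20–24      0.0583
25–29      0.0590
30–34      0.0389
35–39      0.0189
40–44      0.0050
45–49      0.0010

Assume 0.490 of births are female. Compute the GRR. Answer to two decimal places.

Proportion female at birth = 0.490.
Sum of ASFRs = 0.0392 + 0.0583 + 0.0590 + 0.0389 + 0.0189 + 0.0050 + 0.0010 = 0.2203
TFR = 5 × 0.2203 = 1.1015
GRR = 0.490 × 1.1015 = 0.53974

0.54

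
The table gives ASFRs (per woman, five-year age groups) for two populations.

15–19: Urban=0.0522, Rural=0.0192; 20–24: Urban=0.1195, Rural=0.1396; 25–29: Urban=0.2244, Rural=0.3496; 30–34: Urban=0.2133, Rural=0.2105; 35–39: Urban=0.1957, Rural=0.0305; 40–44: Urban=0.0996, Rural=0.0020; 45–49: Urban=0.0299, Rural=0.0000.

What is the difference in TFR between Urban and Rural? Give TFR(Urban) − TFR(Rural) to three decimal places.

Urban:
  Sum of ASFRs = 0.0522 + 0.1195 + 0.2244 + 0.2133 + 0.1957 + 0.0996 + 0.0299 = 0.9346
  TFR = 5 × 0.9346 = 4.673
Rural:
  Sum of ASFRs = 0.0192 + 0.1396 + 0.3496 + 0.2105 + 0.0305 + 0.0020 + 0.0000 = 0.7514
  TFR = 5 × 0.7514 = 3.757
Difference = 4.673 − 3.757 = 0.916

0.916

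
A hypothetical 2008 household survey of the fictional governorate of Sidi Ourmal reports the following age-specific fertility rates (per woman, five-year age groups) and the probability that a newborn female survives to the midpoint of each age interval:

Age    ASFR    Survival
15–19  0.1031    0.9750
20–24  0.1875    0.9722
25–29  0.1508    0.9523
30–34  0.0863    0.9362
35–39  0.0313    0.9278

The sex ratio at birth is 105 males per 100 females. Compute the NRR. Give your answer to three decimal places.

Proportion female at birth = 100 / (100 + 105) = 0.48780.
Survival-weighted fertility by age (5·fₓ·Sₓ):
  15–19: 5 × 0.1031 × 0.9750 = 0.50261
  20–24: 5 × 0.1875 × 0.9722 = 0.91144
  25–29: 5 × 0.1508 × 0.9523 = 0.71803
  30–34: 5 × 0.0863 × 0.9362 = 0.40397
  35–39: 5 × 0.0313 × 0.9278 = 0.14520
Sum = 2.68125
NRR = 0.48780 × 2.68125 = 1.30791
NRR > 1, so each generation more than replaces itself.

1.308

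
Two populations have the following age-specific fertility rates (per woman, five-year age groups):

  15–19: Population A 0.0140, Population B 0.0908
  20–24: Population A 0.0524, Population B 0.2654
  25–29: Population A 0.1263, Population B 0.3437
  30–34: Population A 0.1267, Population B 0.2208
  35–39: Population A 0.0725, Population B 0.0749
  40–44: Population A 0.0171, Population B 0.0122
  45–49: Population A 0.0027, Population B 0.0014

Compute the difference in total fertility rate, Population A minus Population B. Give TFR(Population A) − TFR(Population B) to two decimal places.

Population A:
  Sum of ASFRs = 0.0140 + 0.0524 + 0.1263 + 0.1267 + 0.0725 + 0.0171 + 0.0027 = 0.4117
  TFR = 5 × 0.4117 = 2.0585
Population B:
  Sum of ASFRs = 0.0908 + 0.2654 + 0.3437 + 0.2208 + 0.0749 + 0.0122 + 0.0014 = 1.0092
  TFR = 5 × 1.0092 = 5.046
Difference = 2.0585 − 5.046 = -2.9875

-2.99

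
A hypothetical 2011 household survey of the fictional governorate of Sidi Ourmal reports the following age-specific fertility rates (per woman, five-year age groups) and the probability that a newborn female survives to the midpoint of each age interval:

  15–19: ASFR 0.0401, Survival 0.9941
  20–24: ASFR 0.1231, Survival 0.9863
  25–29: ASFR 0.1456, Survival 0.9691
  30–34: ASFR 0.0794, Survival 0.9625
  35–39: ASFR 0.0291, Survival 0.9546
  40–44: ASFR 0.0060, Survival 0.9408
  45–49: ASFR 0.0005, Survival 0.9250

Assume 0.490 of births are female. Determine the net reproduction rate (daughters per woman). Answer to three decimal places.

1.011

Proportion female at birth = 0.490.
Each age group contributes 5 × ASFR × survival:
  15–19: 5 × 0.0401 × 0.9941 = 0.19932
  20–24: 5 × 0.1231 × 0.9863 = 0.60707
  25–29: 5 × 0.1456 × 0.9691 = 0.70550
  30–34: 5 × 0.0794 × 0.9625 = 0.38211
  35–39: 5 × 0.0291 × 0.9546 = 0.13889
  40–44: 5 × 0.0060 × 0.9408 = 0.02822
  45–49: 5 × 0.0005 × 0.9250 = 0.00231
Sum = 2.06342
NRR = 0.490 × 2.06342 = 1.01108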